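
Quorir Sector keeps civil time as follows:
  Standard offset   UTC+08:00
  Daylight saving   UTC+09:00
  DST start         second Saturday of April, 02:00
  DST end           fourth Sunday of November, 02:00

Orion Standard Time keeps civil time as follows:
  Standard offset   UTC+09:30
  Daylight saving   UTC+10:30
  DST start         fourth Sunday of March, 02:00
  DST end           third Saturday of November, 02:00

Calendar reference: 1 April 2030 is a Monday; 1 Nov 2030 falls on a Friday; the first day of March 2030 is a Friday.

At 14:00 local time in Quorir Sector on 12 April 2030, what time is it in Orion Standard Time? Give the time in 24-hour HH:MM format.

1 April 2030 is a Monday, so the first Saturday is April 6 and the second is April 13.
1 November 2030 is a Friday, so the first Sunday is November 3 and the fourth is November 24.
12 April 2030 does not fall between 13 April and 24 November, so daylight saving is not in effect and Quorir Sector is at UTC+08:00.
14:00 Quorir Sector − 8h = 06:00 UTC.
1 March 2030 is a Friday, so the first Sunday is March 3 and the fourth is March 24.
1 November 2030 is a Friday, so the first Saturday is November 2 and the third is November 16.
At the standard offset (UTC+09:30), 06:00 UTC + 9h30m = 15:30 Orion Standard Time standard time.
Daylight saving runs 24 March – 16 November; the standard-time date in Orion Standard Time, 12 April 2030, is inside that window, so Orion Standard Time is at UTC+10:30.
06:00 UTC + 10h30m = 16:30 Orion Standard Time.

16:30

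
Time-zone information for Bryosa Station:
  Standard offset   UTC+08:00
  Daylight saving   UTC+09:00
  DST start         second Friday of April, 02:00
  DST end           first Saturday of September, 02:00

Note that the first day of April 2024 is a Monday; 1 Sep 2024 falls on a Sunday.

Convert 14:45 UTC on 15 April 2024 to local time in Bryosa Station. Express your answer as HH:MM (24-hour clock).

1 April 2024 is a Monday, so the first Friday is April 5 and the second is April 12.
1 September 2024 is a Sunday, so the first Saturday is September 7.
At the standard offset (UTC+08:00), 14:45 UTC + 8h = 22:45 Bryosa Station standard time.
The standard-time date in Bryosa Station, 15 April 2024, lies within the daylight-saving period (12 April – 7 September), so Bryosa Station is on daylight time, UTC+09:00.
14:45 UTC + 9h = 23:45 local.

23:45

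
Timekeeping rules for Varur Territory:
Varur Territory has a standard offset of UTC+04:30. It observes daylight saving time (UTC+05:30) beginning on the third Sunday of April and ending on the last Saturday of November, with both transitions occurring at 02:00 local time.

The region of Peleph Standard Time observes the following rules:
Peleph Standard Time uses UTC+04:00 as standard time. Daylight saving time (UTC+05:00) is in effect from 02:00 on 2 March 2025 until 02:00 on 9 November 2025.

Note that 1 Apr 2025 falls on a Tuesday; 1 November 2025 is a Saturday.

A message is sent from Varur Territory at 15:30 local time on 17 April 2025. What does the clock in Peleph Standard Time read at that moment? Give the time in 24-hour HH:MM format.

16:00

1 April 2025 is a Tuesday, so the first Sunday is April 6 and the third is April 20.
1 November 2025 is a Saturday, so Saturdays fall on 1, 8, 15, 22, 29; the last is November 29.
17 April 2025 does not fall between 20 April and 29 November, so daylight saving is not in effect and Varur Territory is at UTC+04:30.
15:30 Varur Territory − 4h30m = 11:00 UTC.
At the standard offset (UTC+04:00), 11:00 UTC + 4h = 15:00 Peleph Standard Time standard time.
Daylight saving runs 2 March – 9 November; the standard-time date in Peleph Standard Time, 17 April 2025, is inside that window, so Peleph Standard Time is at UTC+05:00.
11:00 UTC + 5h = 16:00 Peleph Standard Time.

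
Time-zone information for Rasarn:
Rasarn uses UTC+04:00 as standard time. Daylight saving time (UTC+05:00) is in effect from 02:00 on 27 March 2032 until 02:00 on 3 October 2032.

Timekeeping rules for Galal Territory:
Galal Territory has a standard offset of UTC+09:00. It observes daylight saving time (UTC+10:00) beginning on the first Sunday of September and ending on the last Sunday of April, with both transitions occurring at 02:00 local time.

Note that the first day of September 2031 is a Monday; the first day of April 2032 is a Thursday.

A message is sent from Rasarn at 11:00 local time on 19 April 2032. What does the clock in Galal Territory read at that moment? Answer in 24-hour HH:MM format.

19 April 2032 lies within the daylight-saving period (27 March – 3 October), so Rasarn is on daylight time, UTC+05:00.
11:00 Rasarn − 5h = 06:00 UTC.
1 September 2031 is a Monday, so the first Sunday is September 7.
1 April 2032 is a Thursday, so Sundays fall on 4, 11, 18, 25; the last is April 25.
At the standard offset (UTC+09:00), 06:00 UTC + 9h = 15:00 Galal Territory standard time.
The standard-time date in Galal Territory, 19 April 2032, falls between 7 September 2031 and 25 April 2032, so daylight saving is in effect and Galal Territory is at UTC+10:00.
06:00 UTC + 10h = 16:00 Galal Territory.

16:00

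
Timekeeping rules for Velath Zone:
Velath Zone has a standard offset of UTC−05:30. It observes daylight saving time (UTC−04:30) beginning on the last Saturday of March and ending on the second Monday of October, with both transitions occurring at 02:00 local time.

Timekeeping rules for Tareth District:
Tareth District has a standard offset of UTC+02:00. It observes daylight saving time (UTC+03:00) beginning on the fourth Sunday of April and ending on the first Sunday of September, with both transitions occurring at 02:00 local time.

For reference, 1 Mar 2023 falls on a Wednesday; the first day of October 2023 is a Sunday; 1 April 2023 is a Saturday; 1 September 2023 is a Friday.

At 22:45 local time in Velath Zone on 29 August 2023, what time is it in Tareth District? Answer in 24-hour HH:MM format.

1 March 2023 is a Wednesday, so Saturdays fall on 4, 11, 18, 25; the last is March 25.
1 October 2023 is a Sunday, so the first Monday is October 2 and the second is October 9.
29 August 2023 falls between 25 March and 9 October, so daylight saving is in effect and Velath Zone is at UTC−04:30.
22:45 Velath Zone + 4h30m = 03:15 UTC (rolling into the next day, 30 August 2023).
1 April 2023 is a Saturday, so the first Sunday is April 2 and the fourth is April 23.
1 September 2023 is a Friday, so the first Sunday is September 3.
At the standard offset (UTC+02:00), 03:15 UTC + 2h = 05:15 Tareth District standard time.
The standard-time date in Tareth District, 30 August 2023, falls between 23 April and 3 September, so daylight saving is in effect and Tareth District is at UTC+03:00.
03:15 UTC + 3h = 06:15 Tareth District.

06:15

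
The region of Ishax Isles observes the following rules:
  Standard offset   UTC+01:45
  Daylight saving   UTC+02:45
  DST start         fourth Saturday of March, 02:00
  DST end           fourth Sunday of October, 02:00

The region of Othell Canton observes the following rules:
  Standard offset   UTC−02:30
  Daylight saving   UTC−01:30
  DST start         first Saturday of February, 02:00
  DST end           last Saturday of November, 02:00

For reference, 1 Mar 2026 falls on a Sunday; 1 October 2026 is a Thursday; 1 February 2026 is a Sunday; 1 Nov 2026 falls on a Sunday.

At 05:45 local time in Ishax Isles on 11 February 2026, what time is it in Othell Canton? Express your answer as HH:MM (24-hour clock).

02:30

1 March 2026 is a Sunday, so the first Saturday is March 7 and the fourth is March 28.
1 October 2026 is a Thursday, so the first Sunday is October 4 and the fourth is October 25.
11 February 2026 is outside the daylight-saving period (28 March – 25 October), so Ishax Isles is on standard time, UTC+01:45.
05:45 Ishax Isles − 1h45m = 04:00 UTC.
1 February 2026 is a Sunday, so the first Saturday is February 7.
1 November 2026 is a Sunday, so Saturdays fall on 7, 14, 21, 28; the last is November 28.
At the standard offset (UTC−02:30), 04:00 UTC − 2h30m = 01:30 Othell Canton standard time.
The standard-time date in Othell Canton, 11 February 2026, falls between 7 February and 28 November, so daylight saving is in effect and Othell Canton is at UTC−01:30.
04:00 UTC − 1h30m = 02:30 Othell Canton.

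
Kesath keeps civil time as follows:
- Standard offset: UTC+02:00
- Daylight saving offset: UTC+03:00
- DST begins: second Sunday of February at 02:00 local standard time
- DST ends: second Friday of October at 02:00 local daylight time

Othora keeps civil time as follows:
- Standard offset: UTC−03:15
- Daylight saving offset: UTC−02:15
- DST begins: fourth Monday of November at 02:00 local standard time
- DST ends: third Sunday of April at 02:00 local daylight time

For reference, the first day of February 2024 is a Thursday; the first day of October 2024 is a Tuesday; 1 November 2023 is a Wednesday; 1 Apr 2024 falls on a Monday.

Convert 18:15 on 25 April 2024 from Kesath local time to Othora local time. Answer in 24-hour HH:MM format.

1 February 2024 is a Thursday, so the first Sunday is February 4 and the second is February 11.
1 October 2024 is a Tuesday, so the first Friday is October 4 and the second is October 11.
Daylight saving runs 11 February – 11 October; 25 April 2024 is inside that window, so Kesath is at UTC+03:00.
18:15 Kesath − 3h = 15:15 UTC.
1 November 2023 is a Wednesday, so the first Monday is November 6 and the fourth is November 27.
1 April 2024 is a Monday, so the first Sunday is April 7 and the third is April 21.
At the standard offset (UTC−03:15), 15:15 UTC − 3h15m = 12:00 Othora standard time.
The standard-time date in Othora, 25 April 2024, does not fall between 27 November 2023 and 21 April 2024, so daylight saving is not in effect and Othora is at UTC−03:15.
15:15 UTC − 3h15m = 12:00 Othora.

12:00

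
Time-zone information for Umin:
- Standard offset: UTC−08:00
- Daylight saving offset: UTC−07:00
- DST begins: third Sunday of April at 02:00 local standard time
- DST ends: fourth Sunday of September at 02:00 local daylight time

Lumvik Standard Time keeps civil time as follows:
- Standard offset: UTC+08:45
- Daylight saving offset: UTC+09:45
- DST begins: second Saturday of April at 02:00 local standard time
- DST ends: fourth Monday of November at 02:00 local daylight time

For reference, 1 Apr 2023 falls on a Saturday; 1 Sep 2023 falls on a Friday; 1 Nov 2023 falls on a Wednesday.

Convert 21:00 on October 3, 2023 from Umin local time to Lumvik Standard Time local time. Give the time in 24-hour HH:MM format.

1 April 2023 is a Saturday, so the first Sunday is April 2 and the third is April 16.
1 September 2023 is a Friday, so the first Sunday is September 3 and the fourth is September 24.
October 3, 2023 does not fall between 16 April and 24 September, so daylight saving is not in effect and Umin is at UTC−08:00.
21:00 Umin + 8h = 05:00 UTC (rolling into the next day, 4 October 2023).
1 April 2023 is a Saturday, so the first Saturday is April 1 and the second is April 8.
1 November 2023 is a Wednesday, so the first Monday is November 6 and the fourth is November 27.
At the standard offset (UTC+08:45), 05:00 UTC + 8h45m = 13:45 Lumvik Standard Time standard time.
Daylight saving runs 8 April – 27 November; the standard-time date in Lumvik Standard Time, October 4, 2023, is inside that window, so Lumvik Standard Time is at UTC+09:45.
05:00 UTC + 9h45m = 14:45 Lumvik Standard Time.

14:45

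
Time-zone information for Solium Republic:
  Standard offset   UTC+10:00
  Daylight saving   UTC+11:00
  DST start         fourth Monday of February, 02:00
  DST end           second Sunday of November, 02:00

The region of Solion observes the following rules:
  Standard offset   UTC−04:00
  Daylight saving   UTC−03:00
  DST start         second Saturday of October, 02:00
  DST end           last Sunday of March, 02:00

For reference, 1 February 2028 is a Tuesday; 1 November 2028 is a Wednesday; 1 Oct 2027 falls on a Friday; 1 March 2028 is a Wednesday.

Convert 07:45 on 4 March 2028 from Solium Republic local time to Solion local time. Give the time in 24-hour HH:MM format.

17:45

1 February 2028 is a Tuesday, so the first Monday is February 7 and the fourth is February 28.
1 November 2028 is a Wednesday, so the first Sunday is November 5 and the second is November 12.
4 March 2028 lies within the daylight-saving period (28 February – 12 November), so Solium Republic is on daylight time, UTC+11:00.
07:45 Solium Republic − 11h = 20:45 UTC (rolling into the previous day, 3 March 2028).
1 October 2027 is a Friday, so the first Saturday is October 2 and the second is October 9.
1 March 2028 is a Wednesday, so Sundays fall on 5, 12, 19, 26; the last is March 26.
At the standard offset (UTC−04:00), 20:45 UTC − 4h = 16:45 Solion standard time.
Daylight saving runs 9 October 2027 – 26 March 2028; the standard-time date in Solion, 3 March 2028, is inside that window, so Solion is at UTC−03:00.
20:45 UTC − 3h = 17:45 Solion.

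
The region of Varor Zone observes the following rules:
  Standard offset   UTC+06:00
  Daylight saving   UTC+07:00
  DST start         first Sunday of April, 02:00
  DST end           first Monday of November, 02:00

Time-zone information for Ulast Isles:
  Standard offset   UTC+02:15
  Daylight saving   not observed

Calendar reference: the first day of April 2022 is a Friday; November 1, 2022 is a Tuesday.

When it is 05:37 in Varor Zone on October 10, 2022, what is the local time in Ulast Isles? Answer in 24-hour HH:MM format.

1 April 2022 is a Friday, so the first Sunday is April 3.
1 November 2022 is a Tuesday, so the first Monday is November 7.
Daylight saving runs 3 April – 7 November; October 10, 2022 is inside that window, so Varor Zone is at UTC+07:00.
05:37 Varor Zone − 7h = 22:37 UTC (rolling into the previous day, 9 October 2022).
Ulast Isles has no daylight saving, so its offset is UTC+02:15 year-round.
22:37 UTC + 2h15m = 00:52 Ulast Isles (rolling into the next day, 10 October 2022).

00:52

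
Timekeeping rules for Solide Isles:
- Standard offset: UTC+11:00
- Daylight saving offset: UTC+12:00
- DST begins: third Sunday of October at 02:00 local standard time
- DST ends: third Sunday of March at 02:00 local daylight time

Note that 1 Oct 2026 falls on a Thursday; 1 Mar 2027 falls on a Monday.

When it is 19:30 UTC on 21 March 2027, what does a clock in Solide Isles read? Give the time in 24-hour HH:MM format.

1 October 2026 is a Thursday, so the first Sunday is October 4 and the third is October 18.
1 March 2027 is a Monday, so the first Sunday is March 7 and the third is March 21.
At the standard offset (UTC+11:00), 19:30 UTC + 11h = 06:30 Solide Isles standard time (rolling into the next day, 22 March 2027).
Daylight saving runs 18 October 2026 – 21 March 2027; the standard-time date in Solide Isles, 22 March 2027, is outside that window, so Solide Isles is on standard time at UTC+11:00.
19:30 UTC + 11h = 06:30 local (rolling into the next day, 22 March 2027).

06:30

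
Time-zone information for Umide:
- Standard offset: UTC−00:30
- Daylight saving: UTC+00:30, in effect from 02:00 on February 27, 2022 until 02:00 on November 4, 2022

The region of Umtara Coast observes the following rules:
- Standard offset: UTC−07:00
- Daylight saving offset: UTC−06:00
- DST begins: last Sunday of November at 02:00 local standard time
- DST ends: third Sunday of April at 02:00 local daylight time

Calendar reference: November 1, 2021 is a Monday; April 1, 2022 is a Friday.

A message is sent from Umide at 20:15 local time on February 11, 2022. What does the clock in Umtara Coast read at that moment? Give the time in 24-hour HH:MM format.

Daylight saving runs 27 February – 4 November; February 11, 2022 is outside that window, so Umide is on standard time at UTC−00:30.
20:15 Umide + 0h30m = 20:45 UTC.
1 November 2021 is a Monday, so Sundays fall on 7, 14, 21, 28; the last is November 28.
1 April 2022 is a Friday, so the first Sunday is April 3 and the third is April 17.
At the standard offset (UTC−07:00), 20:45 UTC − 7h = 13:45 Umtara Coast standard time.
Daylight saving runs 28 November 2021 – 17 April 2022; the standard-time date in Umtara Coast, February 11, 2022, is inside that window, so Umtara Coast is at UTC−06:00.
20:45 UTC − 6h = 14:45 Umtara Coast.

14:45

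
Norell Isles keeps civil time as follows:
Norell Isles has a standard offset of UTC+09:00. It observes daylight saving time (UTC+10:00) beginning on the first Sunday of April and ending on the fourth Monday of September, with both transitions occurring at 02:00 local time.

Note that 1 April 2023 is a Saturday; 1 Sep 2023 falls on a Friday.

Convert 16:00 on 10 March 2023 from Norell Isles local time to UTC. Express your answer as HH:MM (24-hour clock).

07:00

1 April 2023 is a Saturday, so the first Sunday is April 2.
1 September 2023 is a Friday, so the first Monday is September 4 and the fourth is September 25.
10 March 2023 is outside the daylight-saving period (2 April – 25 September), so Norell Isles is on standard time, UTC+09:00.
16:00 local − 9h = 07:00 UTC.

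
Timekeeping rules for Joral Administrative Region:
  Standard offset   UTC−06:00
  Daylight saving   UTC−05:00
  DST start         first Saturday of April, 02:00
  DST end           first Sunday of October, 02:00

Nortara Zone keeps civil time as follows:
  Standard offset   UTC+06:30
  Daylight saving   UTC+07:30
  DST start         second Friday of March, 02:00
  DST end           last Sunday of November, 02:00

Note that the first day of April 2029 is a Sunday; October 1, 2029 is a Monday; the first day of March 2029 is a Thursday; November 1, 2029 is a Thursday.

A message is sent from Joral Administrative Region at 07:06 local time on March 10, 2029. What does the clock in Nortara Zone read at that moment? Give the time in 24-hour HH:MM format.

1 April 2029 is a Sunday, so the first Saturday is April 7.
1 October 2029 is a Monday, so the first Sunday is October 7.
Daylight saving runs 7 April – 7 October; March 10, 2029 is outside that window, so Joral Administrative Region is on standard time at UTC−06:00.
07:06 Joral Administrative Region + 6h = 13:06 UTC.
1 March 2029 is a Thursday, so the first Friday is March 2 and the second is March 9.
1 November 2029 is a Thursday, so Sundays fall on 4, 11, 18, 25; the last is November 25.
At the standard offset (UTC+06:30), 13:06 UTC + 6h30m = 19:36 Nortara Zone standard time.
The standard-time date in Nortara Zone, March 10, 2029, falls between 9 March and 25 November, so daylight saving is in effect and Nortara Zone is at UTC+07:30.
13:06 UTC + 7h30m = 20:36 Nortara Zone.

20:36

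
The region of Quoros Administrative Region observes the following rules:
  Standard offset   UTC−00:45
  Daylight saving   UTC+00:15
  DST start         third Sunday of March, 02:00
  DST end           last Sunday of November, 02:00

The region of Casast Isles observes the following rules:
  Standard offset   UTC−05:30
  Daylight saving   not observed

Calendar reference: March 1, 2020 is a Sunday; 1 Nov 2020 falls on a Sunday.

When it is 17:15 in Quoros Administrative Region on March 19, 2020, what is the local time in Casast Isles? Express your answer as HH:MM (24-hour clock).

11:30

1 March 2020 is a Sunday, so the first Sunday is March 1 and the third is March 15.
1 November 2020 is a Sunday, so Sundays fall on 1, 8, 15, 22, 29; the last is November 29.
March 19, 2020 falls between 15 March and 29 November, so daylight saving is in effect and Quoros Administrative Region is at UTC+00:15.
17:15 Quoros Administrative Region − 0h15m = 17:00 UTC.
Casast Isles stays on UTC−05:30 all year.
17:00 UTC − 5h30m = 11:30 Casast Isles.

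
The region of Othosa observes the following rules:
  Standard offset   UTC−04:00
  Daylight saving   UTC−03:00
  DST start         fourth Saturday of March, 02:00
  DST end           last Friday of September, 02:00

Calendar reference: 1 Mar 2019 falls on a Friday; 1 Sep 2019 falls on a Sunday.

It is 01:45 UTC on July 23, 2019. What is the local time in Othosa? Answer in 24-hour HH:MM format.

22:45

1 March 2019 is a Friday, so the first Saturday is March 2 and the fourth is March 23.
1 September 2019 is a Sunday, so Fridays fall on 6, 13, 20, 27; the last is September 27.
At the standard offset (UTC−04:00), 01:45 UTC − 4h = 21:45 Othosa standard time (rolling into the previous day, 22 July 2019).
The standard-time date in Othosa, July 22, 2019, lies within the daylight-saving period (23 March – 27 September), so Othosa is on daylight time, UTC−03:00.
01:45 UTC − 3h = 22:45 local (rolling into the previous day, 22 July 2019).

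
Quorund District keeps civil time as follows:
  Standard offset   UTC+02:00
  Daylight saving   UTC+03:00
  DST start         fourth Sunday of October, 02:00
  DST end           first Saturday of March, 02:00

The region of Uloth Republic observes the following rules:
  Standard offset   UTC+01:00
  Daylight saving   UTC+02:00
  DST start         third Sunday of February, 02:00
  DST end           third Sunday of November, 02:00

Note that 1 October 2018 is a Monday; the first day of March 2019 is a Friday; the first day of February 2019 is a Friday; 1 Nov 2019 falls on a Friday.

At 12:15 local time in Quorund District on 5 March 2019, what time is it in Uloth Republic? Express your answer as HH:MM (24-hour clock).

12:15

1 October 2018 is a Monday, so the first Sunday is October 7 and the fourth is October 28.
1 March 2019 is a Friday, so the first Saturday is March 2.
5 March 2019 does not fall between 28 October 2018 and 2 March 2019, so daylight saving is not in effect and Quorund District is at UTC+02:00.
12:15 Quorund District − 2h = 10:15 UTC.
1 February 2019 is a Friday, so the first Sunday is February 3 and the third is February 17.
1 November 2019 is a Friday, so the first Sunday is November 3 and the third is November 17.
At the standard offset (UTC+01:00), 10:15 UTC + 1h = 11:15 Uloth Republic standard time.
The standard-time date in Uloth Republic, 5 March 2019, lies within the daylight-saving period (17 February – 17 November), so Uloth Republic is on daylight time, UTC+02:00.
10:15 UTC + 2h = 12:15 Uloth Republic.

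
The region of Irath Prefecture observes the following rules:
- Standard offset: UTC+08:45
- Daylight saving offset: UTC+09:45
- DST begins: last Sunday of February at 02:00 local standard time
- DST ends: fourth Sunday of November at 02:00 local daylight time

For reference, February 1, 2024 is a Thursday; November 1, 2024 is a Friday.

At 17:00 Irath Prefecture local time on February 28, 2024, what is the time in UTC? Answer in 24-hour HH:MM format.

07:15

1 February 2024 is a Thursday, so Sundays fall on 4, 11, 18, 25; the last is February 25.
1 November 2024 is a Friday, so the first Sunday is November 3 and the fourth is November 24.
February 28, 2024 lies within the daylight-saving period (25 February – 24 November), so Irath Prefecture is on daylight time, UTC+09:45.
17:00 local − 9h45m = 07:15 UTC.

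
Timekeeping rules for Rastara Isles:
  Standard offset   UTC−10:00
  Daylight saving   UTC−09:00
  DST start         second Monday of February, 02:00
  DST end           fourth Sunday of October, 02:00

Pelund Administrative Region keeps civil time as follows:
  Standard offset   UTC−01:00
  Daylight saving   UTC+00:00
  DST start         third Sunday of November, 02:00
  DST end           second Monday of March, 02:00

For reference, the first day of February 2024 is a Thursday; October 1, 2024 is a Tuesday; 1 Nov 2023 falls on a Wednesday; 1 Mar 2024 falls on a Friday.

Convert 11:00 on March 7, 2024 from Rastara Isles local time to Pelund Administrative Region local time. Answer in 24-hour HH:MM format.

20:00

1 February 2024 is a Thursday, so the first Monday is February 5 and the second is February 12.
1 October 2024 is a Tuesday, so the first Sunday is October 6 and the fourth is October 27.
March 7, 2024 lies within the daylight-saving period (12 February – 27 October), so Rastara Isles is on daylight time, UTC−09:00.
11:00 Rastara Isles + 9h = 20:00 UTC.
1 November 2023 is a Wednesday, so the first Sunday is November 5 and the third is November 19.
1 March 2024 is a Friday, so the first Monday is March 4 and the second is March 11.
At the standard offset (UTC−01:00), 20:00 UTC − 1h = 19:00 Pelund Administrative Region standard time.
Daylight saving runs 19 November 2023 – 11 March 2024; the standard-time date in Pelund Administrative Region, March 7, 2024, is inside that window, so Pelund Administrative Region is at UTC+00:00.
20:00 UTC + 0h = 20:00 Pelund Administrative Region.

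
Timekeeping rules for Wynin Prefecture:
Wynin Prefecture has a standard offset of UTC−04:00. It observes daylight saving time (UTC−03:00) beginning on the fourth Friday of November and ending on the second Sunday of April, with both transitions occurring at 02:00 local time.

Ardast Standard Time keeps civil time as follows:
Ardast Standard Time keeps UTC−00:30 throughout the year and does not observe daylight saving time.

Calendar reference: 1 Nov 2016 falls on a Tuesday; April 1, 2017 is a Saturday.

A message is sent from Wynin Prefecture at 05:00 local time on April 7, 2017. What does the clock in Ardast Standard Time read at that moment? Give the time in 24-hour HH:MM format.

1 November 2016 is a Tuesday, so the first Friday is November 4 and the fourth is November 25.
1 April 2017 is a Saturday, so the first Sunday is April 2 and the second is April 9.
Daylight saving runs 25 November 2016 – 9 April 2017; April 7, 2017 is inside that window, so Wynin Prefecture is at UTC−03:00.
05:00 Wynin Prefecture + 3h = 08:00 UTC.
Ardast Standard Time stays on UTC−00:30 all year.
08:00 UTC − 0h30m = 07:30 Ardast Standard Time.

07:30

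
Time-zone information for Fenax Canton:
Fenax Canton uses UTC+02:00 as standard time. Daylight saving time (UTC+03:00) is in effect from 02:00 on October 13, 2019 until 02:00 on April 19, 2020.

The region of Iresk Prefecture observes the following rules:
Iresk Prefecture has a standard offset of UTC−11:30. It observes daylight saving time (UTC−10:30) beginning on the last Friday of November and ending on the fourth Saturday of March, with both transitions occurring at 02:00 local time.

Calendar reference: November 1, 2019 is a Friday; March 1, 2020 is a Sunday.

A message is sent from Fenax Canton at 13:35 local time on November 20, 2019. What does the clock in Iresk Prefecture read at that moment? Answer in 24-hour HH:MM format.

23:05

November 20, 2019 falls between 13 October 2019 and 19 April 2020, so daylight saving is in effect and Fenax Canton is at UTC+03:00.
13:35 Fenax Canton − 3h = 10:35 UTC.
1 November 2019 is a Friday, so Fridays fall on 1, 8, 15, 22, 29; the last is November 29.
1 March 2020 is a Sunday, so the first Saturday is March 7 and the fourth is March 28.
At the standard offset (UTC−11:30), 10:35 UTC − 11h30m = 23:05 Iresk Prefecture standard time (rolling into the previous day, 19 November 2019).
The standard-time date in Iresk Prefecture, November 19, 2019, does not fall between 29 November 2019 and 28 March 2020, so daylight saving is not in effect and Iresk Prefecture is at UTC−11:30.
10:35 UTC − 11h30m = 23:05 Iresk Prefecture (rolling into the previous day, 19 November 2019).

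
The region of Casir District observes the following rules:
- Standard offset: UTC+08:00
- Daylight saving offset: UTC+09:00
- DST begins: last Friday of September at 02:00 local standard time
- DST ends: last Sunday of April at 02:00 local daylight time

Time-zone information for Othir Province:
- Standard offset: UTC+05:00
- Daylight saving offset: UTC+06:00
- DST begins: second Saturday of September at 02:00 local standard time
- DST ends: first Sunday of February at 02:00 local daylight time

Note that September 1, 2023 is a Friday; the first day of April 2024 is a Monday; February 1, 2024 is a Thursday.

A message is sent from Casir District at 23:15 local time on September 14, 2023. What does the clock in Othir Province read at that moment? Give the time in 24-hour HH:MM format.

21:15

1 September 2023 is a Friday, so Fridays fall on 1, 8, 15, 22, 29; the last is September 29.
1 April 2024 is a Monday, so Sundays fall on 7, 14, 21, 28; the last is April 28.
September 14, 2023 does not fall between 29 September 2023 and 28 April 2024, so daylight saving is not in effect and Casir District is at UTC+08:00.
23:15 Casir District − 8h = 15:15 UTC.
1 September 2023 is a Friday, so the first Saturday is September 2 and the second is September 9.
1 February 2024 is a Thursday, so the first Sunday is February 4.
At the standard offset (UTC+05:00), 15:15 UTC + 5h = 20:15 Othir Province standard time.
Daylight saving runs 9 September 2023 – 4 February 2024; the standard-time date in Othir Province, September 14, 2023, is inside that window, so Othir Province is at UTC+06:00.
15:15 UTC + 6h = 21:15 Othir Province.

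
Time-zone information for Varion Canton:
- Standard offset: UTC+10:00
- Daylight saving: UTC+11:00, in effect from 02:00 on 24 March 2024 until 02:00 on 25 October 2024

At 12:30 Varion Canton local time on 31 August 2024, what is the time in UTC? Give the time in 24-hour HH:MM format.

01:30

31 August 2024 lies within the daylight-saving period (24 March – 25 October), so Varion Canton is on daylight time, UTC+11:00.
12:30 local − 11h = 01:30 UTC.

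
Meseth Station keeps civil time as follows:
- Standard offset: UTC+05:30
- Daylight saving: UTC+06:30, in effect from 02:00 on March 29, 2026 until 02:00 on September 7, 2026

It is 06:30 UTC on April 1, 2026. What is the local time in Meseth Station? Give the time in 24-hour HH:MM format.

At the standard offset (UTC+05:30), 06:30 UTC + 5h30m = 12:00 Meseth Station standard time.
The standard-time date in Meseth Station, April 1, 2026, falls between 29 March and 7 September, so daylight saving is in effect and Meseth Station is at UTC+06:30.
06:30 UTC + 6h30m = 13:00 local.

13:00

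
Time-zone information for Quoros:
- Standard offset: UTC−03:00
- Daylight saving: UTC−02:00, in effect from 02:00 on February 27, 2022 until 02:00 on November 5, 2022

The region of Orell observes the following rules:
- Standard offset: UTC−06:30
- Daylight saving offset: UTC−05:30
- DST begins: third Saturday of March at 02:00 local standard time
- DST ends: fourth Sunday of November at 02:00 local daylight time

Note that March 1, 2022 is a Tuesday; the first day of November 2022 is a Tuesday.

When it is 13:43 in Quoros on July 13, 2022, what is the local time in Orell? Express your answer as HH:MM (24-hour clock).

July 13, 2022 lies within the daylight-saving period (27 February – 5 November), so Quoros is on daylight time, UTC−02:00.
13:43 Quoros + 2h = 15:43 UTC.
1 March 2022 is a Tuesday, so the first Saturday is March 5 and the third is March 19.
1 November 2022 is a Tuesday, so the first Sunday is November 6 and the fourth is November 27.
At the standard offset (UTC−06:30), 15:43 UTC − 6h30m = 09:13 Orell standard time.
The standard-time date in Orell, July 13, 2022, lies within the daylight-saving period (19 March – 27 November), so Orell is on daylight time, UTC−05:30.
15:43 UTC − 5h30m = 10:13 Orell.

10:13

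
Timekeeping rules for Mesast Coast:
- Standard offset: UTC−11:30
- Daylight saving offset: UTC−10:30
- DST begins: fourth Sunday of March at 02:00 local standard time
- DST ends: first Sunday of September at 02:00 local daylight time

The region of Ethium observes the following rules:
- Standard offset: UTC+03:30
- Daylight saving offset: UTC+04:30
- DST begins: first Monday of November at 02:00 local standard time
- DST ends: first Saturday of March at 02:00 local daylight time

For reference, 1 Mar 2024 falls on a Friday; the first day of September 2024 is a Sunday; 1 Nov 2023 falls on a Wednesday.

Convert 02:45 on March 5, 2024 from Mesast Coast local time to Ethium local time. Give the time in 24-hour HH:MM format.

17:45

1 March 2024 is a Friday, so the first Sunday is March 3 and the fourth is March 24.
1 September 2024 is a Sunday, so the first Sunday is September 1.
Daylight saving runs 24 March – 1 September; March 5, 2024 is outside that window, so Mesast Coast is on standard time at UTC−11:30.
02:45 Mesast Coast + 11h30m = 14:15 UTC.
1 November 2023 is a Wednesday, so the first Monday is November 6.
1 March 2024 is a Friday, so the first Saturday is March 2.
At the standard offset (UTC+03:30), 14:15 UTC + 3h30m = 17:45 Ethium standard time.
The standard-time date in Ethium, March 5, 2024, is outside the daylight-saving period (6 November 2023 – 2 March 2024), so Ethium is on standard time, UTC+03:30.
14:15 UTC + 3h30m = 17:45 Ethium.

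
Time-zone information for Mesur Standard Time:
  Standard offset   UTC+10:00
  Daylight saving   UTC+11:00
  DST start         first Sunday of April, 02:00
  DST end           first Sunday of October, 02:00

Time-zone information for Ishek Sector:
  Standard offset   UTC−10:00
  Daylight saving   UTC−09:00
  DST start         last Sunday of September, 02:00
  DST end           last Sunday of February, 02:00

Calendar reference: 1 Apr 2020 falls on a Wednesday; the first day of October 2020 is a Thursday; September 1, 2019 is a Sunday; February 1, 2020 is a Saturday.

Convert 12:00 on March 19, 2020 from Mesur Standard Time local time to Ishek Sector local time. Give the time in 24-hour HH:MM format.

1 April 2020 is a Wednesday, so the first Sunday is April 5.
1 October 2020 is a Thursday, so the first Sunday is October 4.
March 19, 2020 is outside the daylight-saving period (5 April – 4 October), so Mesur Standard Time is on standard time, UTC+10:00.
12:00 Mesur Standard Time − 10h = 02:00 UTC.
1 September 2019 is a Sunday, so Sundays fall on 1, 8, 15, 22, 29; the last is September 29.
1 February 2020 is a Saturday, so Sundays fall on 2, 9, 16, 23; the last is February 23.
At the standard offset (UTC−10:00), 02:00 UTC − 10h = 16:00 Ishek Sector standard time (rolling into the previous day, 18 March 2020).
The standard-time date in Ishek Sector, March 18, 2020, does not fall between 29 September 2019 and 23 February 2020, so daylight saving is not in effect and Ishek Sector is at UTC−10:00.
02:00 UTC − 10h = 16:00 Ishek Sector (rolling into the previous day, 18 March 2020).

16:00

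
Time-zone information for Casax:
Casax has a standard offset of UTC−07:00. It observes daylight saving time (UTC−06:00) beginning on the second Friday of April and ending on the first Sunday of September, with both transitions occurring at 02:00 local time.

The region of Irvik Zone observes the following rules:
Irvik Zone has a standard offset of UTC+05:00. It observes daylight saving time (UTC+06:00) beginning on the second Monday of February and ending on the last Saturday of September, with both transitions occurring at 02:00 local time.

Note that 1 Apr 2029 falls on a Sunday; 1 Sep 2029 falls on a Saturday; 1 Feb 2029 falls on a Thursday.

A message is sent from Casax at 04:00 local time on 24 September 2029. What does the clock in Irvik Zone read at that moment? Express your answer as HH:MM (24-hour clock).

1 April 2029 is a Sunday, so the first Friday is April 6 and the second is April 13.
1 September 2029 is a Saturday, so the first Sunday is September 2.
Daylight saving runs 13 April – 2 September; 24 September 2029 is outside that window, so Casax is on standard time at UTC−07:00.
04:00 Casax + 7h = 11:00 UTC.
1 February 2029 is a Thursday, so the first Monday is February 5 and the second is February 12.
1 September 2029 is a Saturday, so Saturdays fall on 1, 8, 15, 22, 29; the last is September 29.
At the standard offset (UTC+05:00), 11:00 UTC + 5h = 16:00 Irvik Zone standard time.
The standard-time date in Irvik Zone, 24 September 2029, falls between 12 February and 29 September, so daylight saving is in effect and Irvik Zone is at UTC+06:00.
11:00 UTC + 6h = 17:00 Irvik Zone.

17:00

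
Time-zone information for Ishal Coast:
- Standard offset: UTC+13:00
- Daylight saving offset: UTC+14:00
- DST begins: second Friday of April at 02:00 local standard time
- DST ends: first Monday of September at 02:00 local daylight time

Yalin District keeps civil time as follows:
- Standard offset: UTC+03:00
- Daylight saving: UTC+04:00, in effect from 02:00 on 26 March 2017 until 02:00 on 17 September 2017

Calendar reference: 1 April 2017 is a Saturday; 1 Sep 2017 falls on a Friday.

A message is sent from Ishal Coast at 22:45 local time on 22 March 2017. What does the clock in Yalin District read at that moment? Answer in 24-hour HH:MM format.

1 April 2017 is a Saturday, so the first Friday is April 7 and the second is April 14.
1 September 2017 is a Friday, so the first Monday is September 4.
22 March 2017 is outside the daylight-saving period (14 April – 4 September), so Ishal Coast is on standard time, UTC+13:00.
22:45 Ishal Coast − 13h = 09:45 UTC.
At the standard offset (UTC+03:00), 09:45 UTC + 3h = 12:45 Yalin District standard time.
The standard-time date in Yalin District, 22 March 2017, does not fall between 26 March and 17 September, so daylight saving is not in effect and Yalin District is at UTC+03:00.
09:45 UTC + 3h = 12:45 Yalin District.

12:45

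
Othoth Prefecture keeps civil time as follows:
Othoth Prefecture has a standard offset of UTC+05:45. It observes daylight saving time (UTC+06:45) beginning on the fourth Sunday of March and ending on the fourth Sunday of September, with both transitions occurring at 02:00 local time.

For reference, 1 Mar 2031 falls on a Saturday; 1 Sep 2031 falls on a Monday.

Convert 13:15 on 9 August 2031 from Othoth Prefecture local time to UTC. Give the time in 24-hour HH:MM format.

06:30

1 March 2031 is a Saturday, so the first Sunday is March 2 and the fourth is March 23.
1 September 2031 is a Monday, so the first Sunday is September 7 and the fourth is September 28.
Daylight saving runs 23 March – 28 September; 9 August 2031 is inside that window, so Othoth Prefecture is at UTC+06:45.
13:15 local − 6h45m = 06:30 UTC.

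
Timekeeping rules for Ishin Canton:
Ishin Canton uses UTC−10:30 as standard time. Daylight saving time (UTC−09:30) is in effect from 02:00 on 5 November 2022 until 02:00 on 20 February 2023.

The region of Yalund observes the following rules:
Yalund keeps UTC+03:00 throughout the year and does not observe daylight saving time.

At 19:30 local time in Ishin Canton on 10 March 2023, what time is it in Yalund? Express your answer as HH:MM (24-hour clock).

10 March 2023 does not fall between 5 November 2022 and 20 February 2023, so daylight saving is not in effect and Ishin Canton is at UTC−10:30.
19:30 Ishin Canton + 10h30m = 06:00 UTC (rolling into the next day, 11 March 2023).
Yalund has no daylight saving, so its offset is UTC+03:00 year-round.
06:00 UTC + 3h = 09:00 Yalund.

09:00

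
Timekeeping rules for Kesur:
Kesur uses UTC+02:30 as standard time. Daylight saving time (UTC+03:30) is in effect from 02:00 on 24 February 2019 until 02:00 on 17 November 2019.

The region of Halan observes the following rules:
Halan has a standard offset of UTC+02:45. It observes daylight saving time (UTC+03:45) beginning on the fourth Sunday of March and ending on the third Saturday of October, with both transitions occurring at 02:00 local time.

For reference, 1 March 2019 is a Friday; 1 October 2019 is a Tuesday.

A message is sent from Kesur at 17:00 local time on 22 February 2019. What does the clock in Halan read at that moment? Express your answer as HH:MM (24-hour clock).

17:15

Daylight saving runs 24 February – 17 November; 22 February 2019 is outside that window, so Kesur is on standard time at UTC+02:30.
17:00 Kesur − 2h30m = 14:30 UTC.
1 March 2019 is a Friday, so the first Sunday is March 3 and the fourth is March 24.
1 October 2019 is a Tuesday, so the first Saturday is October 5 and the third is October 19.
At the standard offset (UTC+02:45), 14:30 UTC + 2h45m = 17:15 Halan standard time.
Daylight saving runs 24 March – 19 October; the standard-time date in Halan, 22 February 2019, is outside that window, so Halan is on standard time at UTC+02:45.
14:30 UTC + 2h45m = 17:15 Halan.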